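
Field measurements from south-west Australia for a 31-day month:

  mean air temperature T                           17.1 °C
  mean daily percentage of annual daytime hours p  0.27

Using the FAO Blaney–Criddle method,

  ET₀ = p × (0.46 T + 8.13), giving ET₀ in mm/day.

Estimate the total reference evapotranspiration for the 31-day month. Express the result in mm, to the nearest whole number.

134 mm

ET₀ = 0.27 × (0.46 × 17.1 + 8.13) = 0.27 × 15.996 = 4.3189 mm/d
Monthly total = 4.3189 × 31 = 133.886 mm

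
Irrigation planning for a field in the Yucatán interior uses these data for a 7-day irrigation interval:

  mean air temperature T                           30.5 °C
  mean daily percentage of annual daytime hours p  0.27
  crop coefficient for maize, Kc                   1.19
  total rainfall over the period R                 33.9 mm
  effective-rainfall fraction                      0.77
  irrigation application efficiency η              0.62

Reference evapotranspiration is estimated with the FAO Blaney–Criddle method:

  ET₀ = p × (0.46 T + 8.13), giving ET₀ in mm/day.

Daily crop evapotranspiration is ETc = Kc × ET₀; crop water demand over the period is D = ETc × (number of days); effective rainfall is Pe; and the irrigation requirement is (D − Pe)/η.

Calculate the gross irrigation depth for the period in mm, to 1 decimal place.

38.3 mm

ET₀ = 0.27 × (0.46 × 30.5 + 8.13) = 0.27 × 22.160 = 5.9832 mm/d
ETc = Kc × ET₀ = 1.19 × 5.9832 = 7.1200 mm/d
Crop demand D = ETc × 7 d = 7.1200 × 7 = 49.840 mm
Pe = 0.77 × 33.9 = 26.103 mm
D − Pe = 49.840 − 26.103 = 23.737 mm
Gross irrigation = 23.737 / 0.62 = 38.285 mm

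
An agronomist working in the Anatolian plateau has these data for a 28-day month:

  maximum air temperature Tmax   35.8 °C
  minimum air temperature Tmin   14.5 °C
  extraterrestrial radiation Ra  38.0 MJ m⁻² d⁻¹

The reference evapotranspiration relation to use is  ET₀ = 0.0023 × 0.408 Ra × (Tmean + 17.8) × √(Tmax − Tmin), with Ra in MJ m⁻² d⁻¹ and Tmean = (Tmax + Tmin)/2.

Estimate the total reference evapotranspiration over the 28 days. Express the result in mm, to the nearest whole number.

198 mm

Tmean = (35.8 + 14.5)/2 = 25.15 °C
0.408 Ra = 0.408 × 38.0 = 15.5040 mm/d equivalent
ET₀ = 0.0023 × 15.5040 × (25.15 + 17.8) × √21.3 = 0.0023 × 15.5040 × 42.95 × 4.6152 = 7.0685 mm/d
Over 28 days: 7.0685 × 28 = 197.918 mm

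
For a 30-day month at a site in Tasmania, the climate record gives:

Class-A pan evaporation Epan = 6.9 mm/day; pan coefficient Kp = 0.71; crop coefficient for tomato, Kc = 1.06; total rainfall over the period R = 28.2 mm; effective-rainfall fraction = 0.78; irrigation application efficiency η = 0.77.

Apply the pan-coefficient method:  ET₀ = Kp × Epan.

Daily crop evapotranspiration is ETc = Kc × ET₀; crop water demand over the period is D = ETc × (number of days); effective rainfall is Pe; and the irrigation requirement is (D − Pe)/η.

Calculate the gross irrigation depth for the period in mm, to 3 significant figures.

ET₀ = 0.71 × 6.9 = 4.8990 mm/d
ETc = Kc × ET₀ = 1.06 × 4.8990 = 5.1929 mm/d
Crop demand D = ETc × 30 d = 5.1929 × 30 = 155.787 mm
Pe = 0.78 × 28.2 = 21.996 mm
D − Pe = 155.787 − 21.996 = 133.791 mm
Gross irrigation = 133.791 / 0.77 = 173.755 mm

174 mm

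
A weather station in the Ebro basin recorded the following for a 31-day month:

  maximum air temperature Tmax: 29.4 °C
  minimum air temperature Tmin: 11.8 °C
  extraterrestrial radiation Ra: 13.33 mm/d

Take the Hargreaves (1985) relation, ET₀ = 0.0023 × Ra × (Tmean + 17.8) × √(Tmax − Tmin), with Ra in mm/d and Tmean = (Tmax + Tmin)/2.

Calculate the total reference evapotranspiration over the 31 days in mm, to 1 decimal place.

153.1 mm

Tmean = (29.4 + 11.8)/2 = 20.60 °C
ET₀ = 0.0023 × 13.33 × (20.60 + 17.8) × √17.6 = 0.0023 × 13.33 × 38.40 × 4.1952 = 4.9390 mm/d
Over 31 days: 4.9390 × 31 = 153.109 mm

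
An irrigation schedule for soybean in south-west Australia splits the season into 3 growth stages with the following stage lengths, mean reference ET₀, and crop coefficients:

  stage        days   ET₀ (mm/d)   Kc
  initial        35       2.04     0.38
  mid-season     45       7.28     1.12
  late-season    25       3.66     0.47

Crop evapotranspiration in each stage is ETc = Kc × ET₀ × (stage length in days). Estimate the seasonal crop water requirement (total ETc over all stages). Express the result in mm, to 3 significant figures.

initial: 0.38 × 2.04 × 35 = 27.13 mm
mid-season: 1.12 × 7.28 × 45 = 366.91 mm
late-season: 0.47 × 3.66 × 25 = 43.01 mm
Seasonal total = 437.05 mm

437 mm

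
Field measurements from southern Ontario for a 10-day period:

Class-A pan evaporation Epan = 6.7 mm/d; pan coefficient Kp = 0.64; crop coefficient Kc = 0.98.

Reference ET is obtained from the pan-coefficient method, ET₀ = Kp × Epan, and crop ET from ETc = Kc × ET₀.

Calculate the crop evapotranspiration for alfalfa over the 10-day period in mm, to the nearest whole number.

ET₀ = 0.64 × 6.7 = 4.2880 mm/d
ETc = Kc × ET₀ = 0.98 × 4.2880 = 4.2022 mm/d
Over 10 days: 4.2022 × 10 = 42.022 mm

42 mm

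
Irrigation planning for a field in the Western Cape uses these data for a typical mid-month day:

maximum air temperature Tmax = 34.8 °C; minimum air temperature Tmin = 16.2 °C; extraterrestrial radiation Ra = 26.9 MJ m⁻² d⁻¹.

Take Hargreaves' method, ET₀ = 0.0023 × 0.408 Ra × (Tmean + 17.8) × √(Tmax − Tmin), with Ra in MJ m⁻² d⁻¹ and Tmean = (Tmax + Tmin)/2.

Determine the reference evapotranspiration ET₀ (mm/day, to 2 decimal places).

4.71 mm/day

Tmean = (34.8 + 16.2)/2 = 25.50 °C
0.408 Ra = 0.408 × 26.9 = 10.9752 mm/d equivalent
ET₀ = 0.0023 × 10.9752 × (25.50 + 17.8) × √18.6 = 0.0023 × 10.9752 × 43.30 × 4.3128 = 4.7140 mm/d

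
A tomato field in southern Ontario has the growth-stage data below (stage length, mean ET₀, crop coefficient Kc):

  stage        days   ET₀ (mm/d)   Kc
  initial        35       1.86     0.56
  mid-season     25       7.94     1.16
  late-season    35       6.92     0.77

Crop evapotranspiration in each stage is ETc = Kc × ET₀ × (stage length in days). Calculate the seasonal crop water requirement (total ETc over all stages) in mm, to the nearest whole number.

453 mm

initial: 0.56 × 1.86 × 35 = 36.46 mm
mid-season: 1.16 × 7.94 × 25 = 230.26 mm
late-season: 0.77 × 6.92 × 35 = 186.49 mm
Seasonal total = 453.21 mm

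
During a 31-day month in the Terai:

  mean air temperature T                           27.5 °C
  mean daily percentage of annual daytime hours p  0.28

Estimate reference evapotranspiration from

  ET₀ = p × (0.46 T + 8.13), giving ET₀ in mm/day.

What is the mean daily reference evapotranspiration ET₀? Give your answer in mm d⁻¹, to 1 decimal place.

5.8 mm d⁻¹

ET₀ = 0.28 × (0.46 × 27.5 + 8.13) = 0.28 × 20.780 = 5.8184 mm/d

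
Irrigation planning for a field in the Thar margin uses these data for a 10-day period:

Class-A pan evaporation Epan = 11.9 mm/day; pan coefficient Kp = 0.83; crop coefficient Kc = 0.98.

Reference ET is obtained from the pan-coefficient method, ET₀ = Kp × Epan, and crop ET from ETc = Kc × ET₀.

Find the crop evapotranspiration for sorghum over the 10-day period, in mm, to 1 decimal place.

96.8 mm

ET₀ = 0.83 × 11.9 = 9.8770 mm/d
ETc = Kc × ET₀ = 0.98 × 9.8770 = 9.6795 mm/d
Over 10 days: 9.6795 × 10 = 96.795 mm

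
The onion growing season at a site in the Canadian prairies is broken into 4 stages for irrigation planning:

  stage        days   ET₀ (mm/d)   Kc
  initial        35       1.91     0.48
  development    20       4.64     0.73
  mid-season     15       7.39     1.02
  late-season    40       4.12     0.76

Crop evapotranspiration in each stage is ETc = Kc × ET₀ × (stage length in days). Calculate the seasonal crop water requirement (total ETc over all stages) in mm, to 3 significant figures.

338 mm

initial: 0.48 × 1.91 × 35 = 32.09 mm
development: 0.73 × 4.64 × 20 = 67.74 mm
mid-season: 1.02 × 7.39 × 15 = 113.07 mm
late-season: 0.76 × 4.12 × 40 = 125.25 mm
Seasonal total = 338.15 mm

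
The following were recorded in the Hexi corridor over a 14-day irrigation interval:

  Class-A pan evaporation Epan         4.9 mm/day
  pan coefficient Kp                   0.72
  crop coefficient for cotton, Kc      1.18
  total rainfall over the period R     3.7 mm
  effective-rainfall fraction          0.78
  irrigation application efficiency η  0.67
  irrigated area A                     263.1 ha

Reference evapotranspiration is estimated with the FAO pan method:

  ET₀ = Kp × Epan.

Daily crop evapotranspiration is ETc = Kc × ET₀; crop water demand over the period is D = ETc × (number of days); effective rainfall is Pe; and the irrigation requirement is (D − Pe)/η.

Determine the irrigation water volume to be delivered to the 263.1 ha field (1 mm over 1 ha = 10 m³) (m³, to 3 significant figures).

218000 m³

ET₀ = 0.72 × 4.9 = 3.5280 mm/d
ETc = Kc × ET₀ = 1.18 × 3.5280 = 4.1630 mm/d
Crop demand D = ETc × 14 d = 4.1630 × 14 = 58.282 mm
Pe = 0.78 × 3.7 = 2.886 mm
D − Pe = 58.282 − 2.886 = 55.396 mm
Gross irrigation = 55.396 / 0.67 = 82.681 mm
Volume = 82.681 mm × 263.1 ha × 10 = 217533.7 m³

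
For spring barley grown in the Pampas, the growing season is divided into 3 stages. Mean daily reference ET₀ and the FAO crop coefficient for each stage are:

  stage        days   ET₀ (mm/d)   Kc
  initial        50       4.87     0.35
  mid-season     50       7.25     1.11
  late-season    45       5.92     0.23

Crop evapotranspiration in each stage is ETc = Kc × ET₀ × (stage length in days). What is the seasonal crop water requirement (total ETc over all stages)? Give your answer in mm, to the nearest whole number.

549 mm

initial: 0.35 × 4.87 × 50 = 85.23 mm
mid-season: 1.11 × 7.25 × 50 = 402.38 mm
late-season: 0.23 × 5.92 × 45 = 61.27 mm
Seasonal total = 548.88 mm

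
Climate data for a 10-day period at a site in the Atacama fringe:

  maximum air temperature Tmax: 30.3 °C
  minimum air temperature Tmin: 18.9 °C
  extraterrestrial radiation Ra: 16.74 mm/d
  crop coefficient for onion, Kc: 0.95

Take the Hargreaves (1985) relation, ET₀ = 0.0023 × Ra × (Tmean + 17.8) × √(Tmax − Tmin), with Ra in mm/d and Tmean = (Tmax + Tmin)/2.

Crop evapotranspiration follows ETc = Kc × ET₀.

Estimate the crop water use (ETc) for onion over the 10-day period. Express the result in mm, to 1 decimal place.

52.4 mm

Tmean = (30.3 + 18.9)/2 = 24.60 °C
ET₀ = 0.0023 × 16.74 × (24.60 + 17.8) × √11.4 = 0.0023 × 16.74 × 42.40 × 3.3764 = 5.5119 mm/d
ETc = Kc × ET₀ = 0.95 × 5.5119 = 5.2363 mm/d
Over 10 days: 5.2363 × 10 = 52.363 mm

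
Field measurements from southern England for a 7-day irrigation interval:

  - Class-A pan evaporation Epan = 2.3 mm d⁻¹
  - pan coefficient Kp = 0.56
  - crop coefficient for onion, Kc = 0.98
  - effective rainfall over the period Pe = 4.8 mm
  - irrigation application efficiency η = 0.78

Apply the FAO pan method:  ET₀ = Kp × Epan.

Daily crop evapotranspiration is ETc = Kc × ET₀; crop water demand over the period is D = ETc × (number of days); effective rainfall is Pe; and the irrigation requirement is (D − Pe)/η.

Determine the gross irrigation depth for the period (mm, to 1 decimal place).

ET₀ = 0.56 × 2.3 = 1.2880 mm/d
ETc = Kc × ET₀ = 0.98 × 1.2880 = 1.2622 mm/d
Crop demand D = ETc × 7 d = 1.2622 × 7 = 8.835 mm
D − Pe = 8.835 − 4.8 = 4.035 mm
Gross irrigation = 4.035 / 0.78 = 5.173 mm

5.2 mm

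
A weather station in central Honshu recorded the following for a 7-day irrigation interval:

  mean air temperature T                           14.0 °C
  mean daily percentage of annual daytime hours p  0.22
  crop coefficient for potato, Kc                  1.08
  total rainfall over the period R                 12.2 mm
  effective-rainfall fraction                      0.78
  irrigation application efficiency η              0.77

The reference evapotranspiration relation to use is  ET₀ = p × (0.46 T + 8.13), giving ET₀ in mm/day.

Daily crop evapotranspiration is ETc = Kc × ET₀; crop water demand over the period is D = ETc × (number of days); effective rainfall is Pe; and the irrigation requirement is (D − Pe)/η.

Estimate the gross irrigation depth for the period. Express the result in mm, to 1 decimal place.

ET₀ = 0.22 × (0.46 × 14.0 + 8.13) = 0.22 × 14.570 = 3.2054 mm/d
ETc = Kc × ET₀ = 1.08 × 3.2054 = 3.4618 mm/d
Crop demand D = ETc × 7 d = 3.4618 × 7 = 24.233 mm
Pe = 0.78 × 12.2 = 9.516 mm
D − Pe = 24.233 − 9.516 = 14.717 mm
Gross irrigation = 14.717 / 0.77 = 19.113 mm

19.1 mm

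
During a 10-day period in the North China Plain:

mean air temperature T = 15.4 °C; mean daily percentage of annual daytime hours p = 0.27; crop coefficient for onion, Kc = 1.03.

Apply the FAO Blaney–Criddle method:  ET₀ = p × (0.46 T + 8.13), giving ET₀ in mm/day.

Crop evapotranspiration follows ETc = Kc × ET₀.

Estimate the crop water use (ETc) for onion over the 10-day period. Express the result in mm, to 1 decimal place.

ET₀ = 0.27 × (0.46 × 15.4 + 8.13) = 0.27 × 15.214 = 4.1078 mm/d
ETc = Kc × ET₀ = 1.03 × 4.1078 = 4.2310 mm/d
Over 10 days: 4.2310 × 10 = 42.310 mm

42.3 mm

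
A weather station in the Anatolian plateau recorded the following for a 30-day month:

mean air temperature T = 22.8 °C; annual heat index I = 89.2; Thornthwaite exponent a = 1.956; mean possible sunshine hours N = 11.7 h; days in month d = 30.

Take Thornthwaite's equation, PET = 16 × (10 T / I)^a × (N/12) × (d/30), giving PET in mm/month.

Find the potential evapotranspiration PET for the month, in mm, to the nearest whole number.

98 mm

10T/I = 10 × 22.8 / 89.2 = 2.5561
(10T/I)^a = 2.5561^1.956 = 6.2693
Uncorrected PET = 16 × 6.2693 = 100.309 mm
Correction = (N/12)(d/30) = (11.7/12)(30/30) = 0.9750
PET = 100.309 × 0.9750 = 97.801 mm/month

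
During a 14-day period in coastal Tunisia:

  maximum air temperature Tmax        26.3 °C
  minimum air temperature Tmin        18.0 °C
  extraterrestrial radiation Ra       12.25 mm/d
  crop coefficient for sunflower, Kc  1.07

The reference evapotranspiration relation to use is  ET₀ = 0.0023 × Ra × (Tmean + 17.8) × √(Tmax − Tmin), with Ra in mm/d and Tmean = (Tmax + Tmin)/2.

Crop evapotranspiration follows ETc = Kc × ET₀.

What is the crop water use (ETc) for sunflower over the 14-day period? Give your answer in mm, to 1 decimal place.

Tmean = (26.3 + 18.0)/2 = 22.15 °C
ET₀ = 0.0023 × 12.25 × (22.15 + 17.8) × √8.3 = 0.0023 × 12.25 × 39.95 × 2.8810 = 3.2428 mm/d
ETc = Kc × ET₀ = 1.07 × 3.2428 = 3.4698 mm/d
Over 14 days: 3.4698 × 14 = 48.577 mm

48.6 mm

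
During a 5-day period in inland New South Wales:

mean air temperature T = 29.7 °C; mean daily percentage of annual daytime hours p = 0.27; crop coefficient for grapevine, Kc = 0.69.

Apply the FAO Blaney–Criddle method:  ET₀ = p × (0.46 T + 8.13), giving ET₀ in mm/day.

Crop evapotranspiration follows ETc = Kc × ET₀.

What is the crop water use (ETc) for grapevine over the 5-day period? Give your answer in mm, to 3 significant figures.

ET₀ = 0.27 × (0.46 × 29.7 + 8.13) = 0.27 × 21.792 = 5.8838 mm/d
ETc = Kc × ET₀ = 0.69 × 5.8838 = 4.0598 mm/d
Over 5 days: 4.0598 × 5 = 20.299 mm

20.3 mm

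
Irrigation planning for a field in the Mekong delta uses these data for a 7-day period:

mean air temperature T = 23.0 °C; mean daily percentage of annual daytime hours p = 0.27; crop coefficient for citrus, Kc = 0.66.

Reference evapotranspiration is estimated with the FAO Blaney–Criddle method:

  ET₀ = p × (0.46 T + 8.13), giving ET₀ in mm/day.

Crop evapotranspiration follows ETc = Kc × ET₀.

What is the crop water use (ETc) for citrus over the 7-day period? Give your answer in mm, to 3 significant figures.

23.3 mm

ET₀ = 0.27 × (0.46 × 23.0 + 8.13) = 0.27 × 18.710 = 5.0517 mm/d
ETc = Kc × ET₀ = 0.66 × 5.0517 = 3.3341 mm/d
Over 7 days: 3.3341 × 7 = 23.339 mm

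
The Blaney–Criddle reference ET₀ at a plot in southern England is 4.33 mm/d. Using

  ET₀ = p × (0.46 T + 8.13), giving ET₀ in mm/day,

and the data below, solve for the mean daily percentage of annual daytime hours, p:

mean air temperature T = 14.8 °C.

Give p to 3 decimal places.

p = ET₀ / (0.46 T + 8.13) = 4.33 / (0.46 × 14.8 + 8.13) = 4.33 / 14.938 = 0.2899

0.290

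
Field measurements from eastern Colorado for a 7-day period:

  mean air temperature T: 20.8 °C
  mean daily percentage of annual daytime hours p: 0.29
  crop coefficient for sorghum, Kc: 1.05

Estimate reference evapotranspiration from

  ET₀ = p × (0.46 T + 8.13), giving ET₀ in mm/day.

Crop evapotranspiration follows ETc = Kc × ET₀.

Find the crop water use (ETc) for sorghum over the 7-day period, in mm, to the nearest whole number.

ET₀ = 0.29 × (0.46 × 20.8 + 8.13) = 0.29 × 17.698 = 5.1324 mm/d
ETc = Kc × ET₀ = 1.05 × 5.1324 = 5.3890 mm/d
Over 7 days: 5.3890 × 7 = 37.723 mm

38 mm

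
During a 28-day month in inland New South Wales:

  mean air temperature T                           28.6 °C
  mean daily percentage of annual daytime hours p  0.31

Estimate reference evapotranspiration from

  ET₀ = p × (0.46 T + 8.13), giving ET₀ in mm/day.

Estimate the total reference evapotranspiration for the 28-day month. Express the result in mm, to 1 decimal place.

ET₀ = 0.31 × (0.46 × 28.6 + 8.13) = 0.31 × 21.286 = 6.5987 mm/d
Monthly total = 6.5987 × 28 = 184.764 mm

184.8 mm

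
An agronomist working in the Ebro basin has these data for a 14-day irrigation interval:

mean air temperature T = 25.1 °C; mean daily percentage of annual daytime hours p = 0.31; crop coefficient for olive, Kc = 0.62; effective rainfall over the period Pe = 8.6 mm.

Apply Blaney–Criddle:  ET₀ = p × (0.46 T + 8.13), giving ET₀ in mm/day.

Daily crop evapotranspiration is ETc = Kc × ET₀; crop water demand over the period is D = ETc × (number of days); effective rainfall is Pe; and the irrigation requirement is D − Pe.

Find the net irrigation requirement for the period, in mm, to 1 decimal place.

ET₀ = 0.31 × (0.46 × 25.1 + 8.13) = 0.31 × 19.676 = 6.0996 mm/d
ETc = Kc × ET₀ = 0.62 × 6.0996 = 3.7818 mm/d
Crop demand D = ETc × 14 d = 3.7818 × 14 = 52.945 mm
D − Pe = 52.945 − 8.6 = 44.345 mm

44.3 mm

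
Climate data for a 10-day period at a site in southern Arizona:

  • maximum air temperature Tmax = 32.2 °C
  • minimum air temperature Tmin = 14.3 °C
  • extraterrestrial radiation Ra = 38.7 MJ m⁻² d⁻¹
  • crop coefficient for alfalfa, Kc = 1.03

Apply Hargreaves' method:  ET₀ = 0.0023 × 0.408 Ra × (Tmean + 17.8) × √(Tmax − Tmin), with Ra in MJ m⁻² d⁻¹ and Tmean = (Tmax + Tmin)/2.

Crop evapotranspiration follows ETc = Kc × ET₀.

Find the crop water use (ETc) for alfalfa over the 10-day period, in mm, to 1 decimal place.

Tmean = (32.2 + 14.3)/2 = 23.25 °C
0.408 Ra = 0.408 × 38.7 = 15.7896 mm/d equivalent
ET₀ = 0.0023 × 15.7896 × (23.25 + 17.8) × √17.9 = 0.0023 × 15.7896 × 41.05 × 4.2308 = 6.3072 mm/d
ETc = Kc × ET₀ = 1.03 × 6.3072 = 6.4964 mm/d
Over 10 days: 6.4964 × 10 = 64.964 mm

65.0 mm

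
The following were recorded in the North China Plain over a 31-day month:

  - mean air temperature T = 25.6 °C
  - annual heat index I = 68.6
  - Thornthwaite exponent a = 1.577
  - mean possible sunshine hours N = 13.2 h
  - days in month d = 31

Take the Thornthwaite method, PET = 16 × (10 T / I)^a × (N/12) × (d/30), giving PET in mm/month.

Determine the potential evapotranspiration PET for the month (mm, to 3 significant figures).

10T/I = 10 × 25.6 / 68.6 = 3.7318
(10T/I)^a = 3.7318^1.577 = 7.9784
Uncorrected PET = 16 × 7.9784 = 127.654 mm
Correction = (N/12)(d/30) = (13.2/12)(31/30) = 1.1367
PET = 127.654 × 1.1367 = 145.104 mm/month

145 mm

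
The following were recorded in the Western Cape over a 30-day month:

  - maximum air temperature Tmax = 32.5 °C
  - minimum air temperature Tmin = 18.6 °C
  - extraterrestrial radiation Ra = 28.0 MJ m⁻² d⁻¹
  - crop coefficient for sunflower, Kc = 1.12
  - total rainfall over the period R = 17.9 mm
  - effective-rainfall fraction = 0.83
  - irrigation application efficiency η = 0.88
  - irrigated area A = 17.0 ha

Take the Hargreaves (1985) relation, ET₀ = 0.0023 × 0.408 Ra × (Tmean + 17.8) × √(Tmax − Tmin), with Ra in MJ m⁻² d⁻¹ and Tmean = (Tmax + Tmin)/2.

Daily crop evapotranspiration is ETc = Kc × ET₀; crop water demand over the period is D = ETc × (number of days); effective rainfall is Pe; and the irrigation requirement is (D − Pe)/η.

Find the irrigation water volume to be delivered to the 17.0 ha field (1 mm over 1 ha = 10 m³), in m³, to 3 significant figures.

24700 m³

Tmean = (32.5 + 18.6)/2 = 25.55 °C
0.408 Ra = 0.408 × 28.0 = 11.4240 mm/d equivalent
ET₀ = 0.0023 × 11.4240 × (25.55 + 17.8) × √13.9 = 0.0023 × 11.4240 × 43.35 × 3.7283 = 4.2466 mm/d
ETc = Kc × ET₀ = 1.12 × 4.2466 = 4.7562 mm/d
Crop demand D = ETc × 30 d = 4.7562 × 30 = 142.686 mm
Pe = 0.83 × 17.9 = 14.857 mm
D − Pe = 142.686 − 14.857 = 127.829 mm
Gross irrigation = 127.829 / 0.88 = 145.260 mm
Volume = 145.260 mm × 17.0 ha × 10 = 24694.2 m³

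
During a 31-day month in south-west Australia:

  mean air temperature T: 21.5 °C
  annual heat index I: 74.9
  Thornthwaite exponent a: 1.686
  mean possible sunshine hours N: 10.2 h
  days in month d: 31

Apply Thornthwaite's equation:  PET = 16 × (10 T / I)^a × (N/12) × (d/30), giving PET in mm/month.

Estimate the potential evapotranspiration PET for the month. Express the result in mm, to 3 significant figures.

10T/I = 10 × 21.5 / 74.9 = 2.8705
(10T/I)^a = 2.8705^1.686 = 5.9172
Uncorrected PET = 16 × 5.9172 = 94.675 mm
Correction = (N/12)(d/30) = (10.2/12)(31/30) = 0.8783
PET = 94.675 × 0.8783 = 83.153 mm/month

83.2 mm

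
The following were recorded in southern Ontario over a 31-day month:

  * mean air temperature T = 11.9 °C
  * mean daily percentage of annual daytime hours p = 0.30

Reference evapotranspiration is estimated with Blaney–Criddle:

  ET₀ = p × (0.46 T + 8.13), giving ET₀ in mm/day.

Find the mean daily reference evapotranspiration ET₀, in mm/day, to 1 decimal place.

4.1 mm/day

ET₀ = 0.30 × (0.46 × 11.9 + 8.13) = 0.30 × 13.604 = 4.0812 mm/d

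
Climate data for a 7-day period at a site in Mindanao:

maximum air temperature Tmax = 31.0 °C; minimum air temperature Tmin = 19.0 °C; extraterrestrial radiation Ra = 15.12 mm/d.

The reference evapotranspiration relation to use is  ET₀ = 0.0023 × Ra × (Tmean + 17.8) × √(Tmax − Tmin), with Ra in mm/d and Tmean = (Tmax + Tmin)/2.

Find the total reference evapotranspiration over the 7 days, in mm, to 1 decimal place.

Tmean = (31.0 + 19.0)/2 = 25.00 °C
ET₀ = 0.0023 × 15.12 × (25.00 + 17.8) × √12.0 = 0.0023 × 15.12 × 42.80 × 3.4641 = 5.1560 mm/d
Over 7 days: 5.1560 × 7 = 36.092 mm

36.1 mm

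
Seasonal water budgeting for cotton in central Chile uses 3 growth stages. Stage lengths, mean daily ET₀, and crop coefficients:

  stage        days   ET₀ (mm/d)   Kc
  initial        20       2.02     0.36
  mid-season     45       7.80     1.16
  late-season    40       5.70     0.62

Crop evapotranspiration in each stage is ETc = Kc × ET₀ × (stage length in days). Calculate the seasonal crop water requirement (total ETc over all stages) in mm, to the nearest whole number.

initial: 0.36 × 2.02 × 20 = 14.54 mm
mid-season: 1.16 × 7.80 × 45 = 407.16 mm
late-season: 0.62 × 5.70 × 40 = 141.36 mm
Seasonal total = 563.06 mm

563 mm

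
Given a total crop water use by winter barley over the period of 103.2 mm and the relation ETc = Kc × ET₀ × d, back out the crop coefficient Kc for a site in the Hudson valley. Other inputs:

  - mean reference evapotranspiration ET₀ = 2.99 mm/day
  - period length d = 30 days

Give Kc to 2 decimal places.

ETc = Kc × ET₀ × d  ⇒  Kc = ETc / (ET₀ × d)
Kc = 103.2 / (2.99 × 30) = 103.2 / 89.70 = 1.1505

1.15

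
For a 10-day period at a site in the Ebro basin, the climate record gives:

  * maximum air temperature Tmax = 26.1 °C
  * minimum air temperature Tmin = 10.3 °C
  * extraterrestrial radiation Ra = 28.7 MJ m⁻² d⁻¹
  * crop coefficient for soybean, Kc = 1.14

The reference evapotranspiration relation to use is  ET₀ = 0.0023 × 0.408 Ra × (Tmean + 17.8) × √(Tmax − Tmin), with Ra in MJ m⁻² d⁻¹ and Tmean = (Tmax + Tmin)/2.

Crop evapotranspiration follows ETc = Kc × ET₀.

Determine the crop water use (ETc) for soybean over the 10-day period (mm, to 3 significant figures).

Tmean = (26.1 + 10.3)/2 = 18.20 °C
0.408 Ra = 0.408 × 28.7 = 11.7096 mm/d equivalent
ET₀ = 0.0023 × 11.7096 × (18.20 + 17.8) × √15.8 = 0.0023 × 11.7096 × 36.00 × 3.9749 = 3.8539 mm/d
ETc = Kc × ET₀ = 1.14 × 3.8539 = 4.3934 mm/d
Over 10 days: 4.3934 × 10 = 43.934 mm

43.9 mm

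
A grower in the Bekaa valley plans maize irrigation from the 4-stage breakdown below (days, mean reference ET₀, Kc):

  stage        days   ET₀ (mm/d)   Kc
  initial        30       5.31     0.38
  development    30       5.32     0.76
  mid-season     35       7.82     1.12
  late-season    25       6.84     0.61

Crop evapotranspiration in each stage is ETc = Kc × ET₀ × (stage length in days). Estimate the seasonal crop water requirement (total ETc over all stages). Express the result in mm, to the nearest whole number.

593 mm

initial: 0.38 × 5.31 × 30 = 60.53 mm
development: 0.76 × 5.32 × 30 = 121.30 mm
mid-season: 1.12 × 7.82 × 35 = 306.54 mm
late-season: 0.61 × 6.84 × 25 = 104.31 mm
Seasonal total = 592.68 mm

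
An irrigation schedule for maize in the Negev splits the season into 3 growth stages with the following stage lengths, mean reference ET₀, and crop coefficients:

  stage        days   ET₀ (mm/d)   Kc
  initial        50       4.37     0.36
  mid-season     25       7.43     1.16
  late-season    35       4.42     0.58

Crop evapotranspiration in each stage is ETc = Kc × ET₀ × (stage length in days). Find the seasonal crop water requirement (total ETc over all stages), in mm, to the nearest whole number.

384 mm

initial: 0.36 × 4.37 × 50 = 78.66 mm
mid-season: 1.16 × 7.43 × 25 = 215.47 mm
late-season: 0.58 × 4.42 × 35 = 89.73 mm
Seasonal total = 383.86 mm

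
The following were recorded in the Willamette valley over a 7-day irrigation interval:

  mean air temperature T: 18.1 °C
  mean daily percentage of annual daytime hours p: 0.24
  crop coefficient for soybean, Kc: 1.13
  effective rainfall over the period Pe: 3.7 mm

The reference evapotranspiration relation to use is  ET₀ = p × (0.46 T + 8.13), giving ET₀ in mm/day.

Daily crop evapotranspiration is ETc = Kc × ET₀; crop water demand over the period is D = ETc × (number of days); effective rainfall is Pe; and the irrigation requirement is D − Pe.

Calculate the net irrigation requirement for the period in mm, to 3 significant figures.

27.5 mm

ET₀ = 0.24 × (0.46 × 18.1 + 8.13) = 0.24 × 16.456 = 3.9494 mm/d
ETc = Kc × ET₀ = 1.13 × 3.9494 = 4.4628 mm/d
Crop demand D = ETc × 7 d = 4.4628 × 7 = 31.240 mm
D − Pe = 31.240 − 3.7 = 27.540 mm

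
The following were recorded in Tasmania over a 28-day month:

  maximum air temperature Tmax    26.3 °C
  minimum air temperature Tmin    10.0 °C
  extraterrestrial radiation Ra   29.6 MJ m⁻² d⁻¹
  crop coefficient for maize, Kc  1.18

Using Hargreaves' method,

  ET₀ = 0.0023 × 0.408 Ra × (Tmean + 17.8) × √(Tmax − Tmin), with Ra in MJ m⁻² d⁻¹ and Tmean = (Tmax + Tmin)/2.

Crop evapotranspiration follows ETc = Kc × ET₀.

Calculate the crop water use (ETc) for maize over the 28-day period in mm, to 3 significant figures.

Tmean = (26.3 + 10.0)/2 = 18.15 °C
0.408 Ra = 0.408 × 29.6 = 12.0768 mm/d equivalent
ET₀ = 0.0023 × 12.0768 × (18.15 + 17.8) × √16.3 = 0.0023 × 12.0768 × 35.95 × 4.0373 = 4.0315 mm/d
ETc = Kc × ET₀ = 1.18 × 4.0315 = 4.7572 mm/d
Over 28 days: 4.7572 × 28 = 133.202 mm

133 mm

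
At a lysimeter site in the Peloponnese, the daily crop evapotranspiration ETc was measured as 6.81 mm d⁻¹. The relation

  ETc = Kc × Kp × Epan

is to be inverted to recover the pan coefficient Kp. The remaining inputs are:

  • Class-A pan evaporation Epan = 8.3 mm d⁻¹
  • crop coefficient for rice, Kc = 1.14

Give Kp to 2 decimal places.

ETc = Kc × Kp × Epan  ⇒  Kp = ETc / (Kc × Epan)
Kp = 6.81 / (1.14 × 8.3) = 6.81 / 9.462 = 0.7197

0.72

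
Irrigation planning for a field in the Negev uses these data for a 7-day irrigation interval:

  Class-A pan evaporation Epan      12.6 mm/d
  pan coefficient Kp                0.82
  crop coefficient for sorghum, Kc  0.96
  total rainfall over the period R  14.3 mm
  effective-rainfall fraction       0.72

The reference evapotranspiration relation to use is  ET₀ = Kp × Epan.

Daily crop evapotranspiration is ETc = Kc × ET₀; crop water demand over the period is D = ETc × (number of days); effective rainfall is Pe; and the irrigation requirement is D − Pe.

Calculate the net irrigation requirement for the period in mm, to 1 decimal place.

ET₀ = 0.82 × 12.6 = 10.3320 mm/d
ETc = Kc × ET₀ = 0.96 × 10.3320 = 9.9187 mm/d
Crop demand D = ETc × 7 d = 9.9187 × 7 = 69.431 mm
Pe = 0.72 × 14.3 = 10.296 mm
D − Pe = 69.431 − 10.296 = 59.135 mm

59.1 mm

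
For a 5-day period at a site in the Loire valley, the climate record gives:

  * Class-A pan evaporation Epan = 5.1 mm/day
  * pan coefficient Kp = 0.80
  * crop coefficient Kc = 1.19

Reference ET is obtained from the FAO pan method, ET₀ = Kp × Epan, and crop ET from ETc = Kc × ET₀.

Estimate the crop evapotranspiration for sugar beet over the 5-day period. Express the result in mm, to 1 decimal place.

24.3 mm

ET₀ = 0.80 × 5.1 = 4.0800 mm/d
ETc = Kc × ET₀ = 1.19 × 4.0800 = 4.8552 mm/d
Over 5 days: 4.8552 × 5 = 24.276 mm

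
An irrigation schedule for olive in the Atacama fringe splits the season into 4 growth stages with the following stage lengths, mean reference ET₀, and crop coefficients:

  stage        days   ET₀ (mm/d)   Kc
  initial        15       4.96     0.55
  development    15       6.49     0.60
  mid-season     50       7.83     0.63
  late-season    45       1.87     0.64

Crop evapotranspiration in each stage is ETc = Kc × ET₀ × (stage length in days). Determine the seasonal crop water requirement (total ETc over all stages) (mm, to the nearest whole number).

initial: 0.55 × 4.96 × 15 = 40.92 mm
development: 0.60 × 6.49 × 15 = 58.41 mm
mid-season: 0.63 × 7.83 × 50 = 246.65 mm
late-season: 0.64 × 1.87 × 45 = 53.86 mm
Seasonal total = 399.84 mm

400 mm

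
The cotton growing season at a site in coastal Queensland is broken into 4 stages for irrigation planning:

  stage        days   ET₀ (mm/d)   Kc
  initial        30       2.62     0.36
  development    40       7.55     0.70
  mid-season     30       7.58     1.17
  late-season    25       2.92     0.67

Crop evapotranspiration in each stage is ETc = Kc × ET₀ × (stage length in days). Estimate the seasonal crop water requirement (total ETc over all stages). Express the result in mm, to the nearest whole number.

555 mm

initial: 0.36 × 2.62 × 30 = 28.30 mm
development: 0.70 × 7.55 × 40 = 211.40 mm
mid-season: 1.17 × 7.58 × 30 = 266.06 mm
late-season: 0.67 × 2.92 × 25 = 48.91 mm
Seasonal total = 554.67 mm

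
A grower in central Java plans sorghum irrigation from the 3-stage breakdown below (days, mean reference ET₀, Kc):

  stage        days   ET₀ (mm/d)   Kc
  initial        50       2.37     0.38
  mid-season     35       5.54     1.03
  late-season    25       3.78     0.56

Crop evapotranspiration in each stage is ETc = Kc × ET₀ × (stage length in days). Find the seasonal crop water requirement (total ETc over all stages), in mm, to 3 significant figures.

initial: 0.38 × 2.37 × 50 = 45.03 mm
mid-season: 1.03 × 5.54 × 35 = 199.72 mm
late-season: 0.56 × 3.78 × 25 = 52.92 mm
Seasonal total = 297.67 mm

298 mm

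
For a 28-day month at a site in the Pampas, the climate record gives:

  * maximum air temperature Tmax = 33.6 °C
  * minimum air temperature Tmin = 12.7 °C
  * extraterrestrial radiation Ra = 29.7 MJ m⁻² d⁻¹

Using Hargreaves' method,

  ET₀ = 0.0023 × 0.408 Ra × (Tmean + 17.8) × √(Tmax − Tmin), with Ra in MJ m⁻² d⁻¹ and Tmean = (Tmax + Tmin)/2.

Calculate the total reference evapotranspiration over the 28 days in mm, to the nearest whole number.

Tmean = (33.6 + 12.7)/2 = 23.15 °C
0.408 Ra = 0.408 × 29.7 = 12.1176 mm/d equivalent
ET₀ = 0.0023 × 12.1176 × (23.15 + 17.8) × √20.9 = 0.0023 × 12.1176 × 40.95 × 4.5717 = 5.2177 mm/d
Over 28 days: 5.2177 × 28 = 146.096 mm

146 mm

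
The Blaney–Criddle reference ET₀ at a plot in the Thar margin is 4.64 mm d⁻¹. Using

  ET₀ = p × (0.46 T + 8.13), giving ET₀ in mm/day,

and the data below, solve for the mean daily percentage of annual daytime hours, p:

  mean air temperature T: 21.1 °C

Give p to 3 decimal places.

p = ET₀ / (0.46 T + 8.13) = 4.64 / (0.46 × 21.1 + 8.13) = 4.64 / 17.836 = 0.2601

0.260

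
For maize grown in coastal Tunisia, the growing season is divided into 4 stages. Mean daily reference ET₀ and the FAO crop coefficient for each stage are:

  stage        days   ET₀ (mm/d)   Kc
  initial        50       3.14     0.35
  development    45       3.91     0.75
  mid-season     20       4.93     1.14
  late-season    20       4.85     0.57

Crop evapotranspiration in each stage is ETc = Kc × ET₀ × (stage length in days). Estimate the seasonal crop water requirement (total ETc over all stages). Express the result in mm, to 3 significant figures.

initial: 0.35 × 3.14 × 50 = 54.95 mm
development: 0.75 × 3.91 × 45 = 131.96 mm
mid-season: 1.14 × 4.93 × 20 = 112.40 mm
late-season: 0.57 × 4.85 × 20 = 55.29 mm
Seasonal total = 354.60 mm

355 mm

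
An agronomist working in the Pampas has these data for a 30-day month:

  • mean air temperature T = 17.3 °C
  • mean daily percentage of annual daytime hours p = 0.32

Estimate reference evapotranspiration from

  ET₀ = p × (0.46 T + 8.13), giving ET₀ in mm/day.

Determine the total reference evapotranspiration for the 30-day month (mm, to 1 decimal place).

154.4 mm

ET₀ = 0.32 × (0.46 × 17.3 + 8.13) = 0.32 × 16.088 = 5.1482 mm/d
Monthly total = 5.1482 × 30 = 154.446 mm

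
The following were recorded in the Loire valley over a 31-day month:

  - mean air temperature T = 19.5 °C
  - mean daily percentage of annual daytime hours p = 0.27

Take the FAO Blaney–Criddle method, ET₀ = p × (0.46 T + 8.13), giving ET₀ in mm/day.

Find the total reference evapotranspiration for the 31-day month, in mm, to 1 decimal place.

143.1 mm

ET₀ = 0.27 × (0.46 × 19.5 + 8.13) = 0.27 × 17.100 = 4.6170 mm/d
Monthly total = 4.6170 × 31 = 143.127 mm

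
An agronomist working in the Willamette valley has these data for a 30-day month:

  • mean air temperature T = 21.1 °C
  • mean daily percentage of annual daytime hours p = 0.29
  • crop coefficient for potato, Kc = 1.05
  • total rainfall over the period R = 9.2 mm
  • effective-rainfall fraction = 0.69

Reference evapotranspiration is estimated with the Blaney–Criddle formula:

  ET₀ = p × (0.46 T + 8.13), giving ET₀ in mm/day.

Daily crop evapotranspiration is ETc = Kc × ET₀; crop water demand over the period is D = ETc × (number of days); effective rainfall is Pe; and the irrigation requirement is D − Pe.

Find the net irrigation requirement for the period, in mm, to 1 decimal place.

ET₀ = 0.29 × (0.46 × 21.1 + 8.13) = 0.29 × 17.836 = 5.1724 mm/d
ETc = Kc × ET₀ = 1.05 × 5.1724 = 5.4310 mm/d
Crop demand D = ETc × 30 d = 5.4310 × 30 = 162.930 mm
Pe = 0.69 × 9.2 = 6.348 mm
D − Pe = 162.930 − 6.348 = 156.582 mm

156.6 mm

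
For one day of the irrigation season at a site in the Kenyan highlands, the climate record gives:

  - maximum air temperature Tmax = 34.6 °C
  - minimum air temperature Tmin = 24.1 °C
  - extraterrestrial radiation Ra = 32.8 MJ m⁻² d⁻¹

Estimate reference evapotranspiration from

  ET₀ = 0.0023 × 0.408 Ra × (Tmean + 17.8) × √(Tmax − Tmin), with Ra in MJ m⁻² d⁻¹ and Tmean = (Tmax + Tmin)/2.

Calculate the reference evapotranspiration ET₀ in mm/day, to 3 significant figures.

4.70 mm/day

Tmean = (34.6 + 24.1)/2 = 29.35 °C
0.408 Ra = 0.408 × 32.8 = 13.3824 mm/d equivalent
ET₀ = 0.0023 × 13.3824 × (29.35 + 17.8) × √10.5 = 0.0023 × 13.3824 × 47.15 × 3.2404 = 4.7026 mm/d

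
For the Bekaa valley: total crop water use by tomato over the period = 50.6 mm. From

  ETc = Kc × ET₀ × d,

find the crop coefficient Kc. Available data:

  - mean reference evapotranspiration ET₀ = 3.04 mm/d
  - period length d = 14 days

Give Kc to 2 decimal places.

1.19

ETc = Kc × ET₀ × d  ⇒  Kc = ETc / (ET₀ × d)
Kc = 50.6 / (3.04 × 14) = 50.6 / 42.56 = 1.1889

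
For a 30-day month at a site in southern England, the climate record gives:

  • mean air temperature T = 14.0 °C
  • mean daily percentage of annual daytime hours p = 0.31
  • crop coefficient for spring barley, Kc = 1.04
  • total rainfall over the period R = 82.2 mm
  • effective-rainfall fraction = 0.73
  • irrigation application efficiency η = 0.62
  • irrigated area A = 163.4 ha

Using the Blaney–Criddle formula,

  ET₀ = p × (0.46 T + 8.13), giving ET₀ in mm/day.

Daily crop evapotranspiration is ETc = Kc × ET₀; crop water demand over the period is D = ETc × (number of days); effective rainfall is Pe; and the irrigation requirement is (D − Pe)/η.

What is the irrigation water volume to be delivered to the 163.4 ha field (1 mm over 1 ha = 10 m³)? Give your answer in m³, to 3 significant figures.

213000 m³

ET₀ = 0.31 × (0.46 × 14.0 + 8.13) = 0.31 × 14.570 = 4.5167 mm/d
ETc = Kc × ET₀ = 1.04 × 4.5167 = 4.6974 mm/d
Crop demand D = ETc × 30 d = 4.6974 × 30 = 140.922 mm
Pe = 0.73 × 82.2 = 60.006 mm
D − Pe = 140.922 − 60.006 = 80.916 mm
Gross irrigation = 80.916 / 0.62 = 130.510 mm
Volume = 130.510 mm × 163.4 ha × 10 = 213253.3 m³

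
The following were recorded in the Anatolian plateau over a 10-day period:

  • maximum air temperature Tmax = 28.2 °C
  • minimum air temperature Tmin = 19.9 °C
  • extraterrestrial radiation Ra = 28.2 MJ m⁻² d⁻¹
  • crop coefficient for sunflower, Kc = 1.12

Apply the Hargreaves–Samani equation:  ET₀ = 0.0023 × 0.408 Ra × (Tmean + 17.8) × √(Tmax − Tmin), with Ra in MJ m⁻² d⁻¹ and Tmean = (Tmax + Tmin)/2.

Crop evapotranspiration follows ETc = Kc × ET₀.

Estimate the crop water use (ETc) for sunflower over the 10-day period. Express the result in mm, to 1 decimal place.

Tmean = (28.2 + 19.9)/2 = 24.05 °C
0.408 Ra = 0.408 × 28.2 = 11.5056 mm/d equivalent
ET₀ = 0.0023 × 11.5056 × (24.05 + 17.8) × √8.3 = 0.0023 × 11.5056 × 41.85 × 2.8810 = 3.1906 mm/d
ETc = Kc × ET₀ = 1.12 × 3.1906 = 3.5735 mm/d
Over 10 days: 3.5735 × 10 = 35.735 mm

35.7 mm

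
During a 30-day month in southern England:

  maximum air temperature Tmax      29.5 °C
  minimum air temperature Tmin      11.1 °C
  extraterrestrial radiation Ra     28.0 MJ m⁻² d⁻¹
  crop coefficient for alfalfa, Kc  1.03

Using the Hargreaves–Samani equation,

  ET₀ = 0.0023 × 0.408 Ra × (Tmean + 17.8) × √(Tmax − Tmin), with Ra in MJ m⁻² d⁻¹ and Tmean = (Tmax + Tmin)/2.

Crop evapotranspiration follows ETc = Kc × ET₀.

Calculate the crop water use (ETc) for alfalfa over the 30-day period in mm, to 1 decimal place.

Tmean = (29.5 + 11.1)/2 = 20.30 °C
0.408 Ra = 0.408 × 28.0 = 11.4240 mm/d equivalent
ET₀ = 0.0023 × 11.4240 × (20.30 + 17.8) × √18.4 = 0.0023 × 11.4240 × 38.10 × 4.2895 = 4.2942 mm/d
ETc = Kc × ET₀ = 1.03 × 4.2942 = 4.4230 mm/d
Over 30 days: 4.4230 × 30 = 132.690 mm

132.7 mm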